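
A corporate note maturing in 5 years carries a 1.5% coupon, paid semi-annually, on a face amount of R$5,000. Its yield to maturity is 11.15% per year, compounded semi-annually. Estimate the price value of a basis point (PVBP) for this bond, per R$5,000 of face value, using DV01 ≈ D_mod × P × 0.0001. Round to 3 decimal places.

R$1.444

Periodic yield y = 0.05575.
  t   CF        PV=CF/(1+0.05575)^t    t·PV
  1        37.50        35.5198        35.5198
  2        37.50        33.6441        67.2882
  3        37.50        31.8675        95.6025
  4        37.50        30.1847       120.7388
  5        37.50        28.5908       142.9538
  6        37.50        27.0810       162.4860
  7        37.50        25.6510       179.5567
  8        37.50        24.2964       194.3715
  9        37.50        23.0134       207.1209
  10    5,037.50     2,928.2231    29,282.2307
  Σ                  3,188.0718    30,487.8690
P = 3,188.0718; D_Mac = 9.56311 half-year periods = 4.78155 yrs; D_mod = 4.52906 yrs.
DV01 ≈ 4.52906 × 3,188.0718 × 0.0001 = 1.443896.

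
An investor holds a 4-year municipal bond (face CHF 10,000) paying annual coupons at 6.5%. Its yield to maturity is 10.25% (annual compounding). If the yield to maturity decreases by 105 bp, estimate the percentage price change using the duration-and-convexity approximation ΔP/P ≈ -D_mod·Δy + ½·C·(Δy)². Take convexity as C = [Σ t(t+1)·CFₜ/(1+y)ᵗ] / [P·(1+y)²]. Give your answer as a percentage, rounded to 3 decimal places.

+3.530%

With y = 0.1025:
  t   CF        PV=CF/(1+0.1025)^t    t·PV        t(t+1)·PV
  1       650.00       589.5692       589.5692       1,179.1383
  2       650.00       534.7566     1,069.5132       3,208.5397
  3       650.00       485.0400     1,455.1200       5,820.4801
  4    10,650.00     7,208.3392    28,833.3568     144,166.7841
  Σ                  8,817.7050    31,947.5592     154,374.9422
P = 8,817.7050; D_Mac = 3.62312 yrs; D_mod = 3.28627 yrs; C = 14.40337.
Duration effect: -3.28627 × (-0.0105) = +0.034506
Convexity effect: 0.5 × 14.40337 × (-0.0105)² = +0.0007940
ΔP/P ≈ +0.034506 + 0.0007940 = +0.035300 = +3.5300%.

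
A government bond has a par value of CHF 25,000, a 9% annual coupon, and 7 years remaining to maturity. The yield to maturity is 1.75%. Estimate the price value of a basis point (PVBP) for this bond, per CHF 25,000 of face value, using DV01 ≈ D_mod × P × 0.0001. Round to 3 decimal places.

CHF 20.912

Periodic yield y = 0.0175.
  t   CF        PV=CF/(1+0.0175)^t    t·PV
  1     2,250.00     2,211.3022     2,211.3022
  2     2,250.00     2,173.2700     4,346.5400
  3     2,250.00     2,135.8919     6,407.6756
  4     2,250.00     2,099.1566     8,396.6266
  5     2,250.00     2,063.0532    10,315.2660
  6     2,250.00     2,027.5707    12,165.4243
  7    27,250.00    24,133.7929   168,936.5502
  Σ                 36,844.0375   212,779.3849
P = 36,844.0375; D_Mac = 5.77514 yrs; D_mod = 5.67581 yrs.
DV01 ≈ 5.67581 × 36,844.0375 × 0.0001 = 20.911979.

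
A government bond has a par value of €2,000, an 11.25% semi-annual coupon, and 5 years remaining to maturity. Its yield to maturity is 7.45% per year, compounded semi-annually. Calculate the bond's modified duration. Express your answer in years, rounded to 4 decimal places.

3.8946 years

Periodic yield y = 0.03725. First find Macaulay duration:
  t   CF        PV=CF/(1+0.03725)^t    t·PV
  1       112.50       108.4599       108.4599
  2       112.50       104.5648       209.1297
  3       112.50       100.8097       302.4290
  4       112.50        97.1894       388.7575
  5       112.50        93.6991       468.4954
  6       112.50        90.3341       542.0048
  7       112.50        87.0900       609.6302
  8       112.50        83.9624       671.6994
  9       112.50        80.9471       728.5243
  10    2,112.50     1,465.4206    14,654.2057
  Σ                  2,312.4771    18,683.3357
P = 2,312.4771; Macaulay duration = 18,683.3357 / 2,312.4771 = 8.07936 half-year periods = 4.03968 years.
Modified duration = D_Mac / (1 + y) = 4.03968 / 1.03725 = 3.89461 years.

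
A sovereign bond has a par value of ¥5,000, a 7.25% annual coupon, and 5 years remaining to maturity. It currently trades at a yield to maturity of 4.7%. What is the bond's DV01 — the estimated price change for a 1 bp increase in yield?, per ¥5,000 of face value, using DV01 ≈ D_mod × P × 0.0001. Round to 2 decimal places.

Periodic yield y = 0.047.
  t   CF        PV=CF/(1+0.047)^t    t·PV
  1       362.50       346.2273       346.2273
  2       362.50       330.6851       661.3702
  3       362.50       315.8406       947.5218
  4       362.50       301.6625     1,206.6499
  5     5,362.50     4,262.2007    21,311.0035
  Σ                  5,556.6162    24,472.7728
P = 5,556.6162; D_Mac = 4.40426 yrs; D_mod = 4.20655 yrs.
DV01 ≈ 4.20655 × 5,556.6162 × 0.0001 = 2.337419.

¥2.34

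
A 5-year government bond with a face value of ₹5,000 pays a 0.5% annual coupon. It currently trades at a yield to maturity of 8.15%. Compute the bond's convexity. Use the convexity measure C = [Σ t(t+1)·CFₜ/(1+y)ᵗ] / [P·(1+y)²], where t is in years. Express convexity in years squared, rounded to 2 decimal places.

With y = 0.0815:
  t   CF        PV=CF/(1+0.0815)^t    t·PV        t(t+1)·PV
  1        25.00        23.1160        23.1160          46.2321
  2        25.00        21.3741        42.7481         128.2443
  3        25.00        19.7633        59.2900         237.1601
  4        25.00        18.2740        73.0960         365.4802
  5     5,025.00     3,396.2797    16,981.3984     101,888.3905
  Σ                  3,478.8071    17,179.6487     102,665.5073
P = 3,478.8071.
Convexity = Σ t(t+1)·PV / [P·(1+y)²] = 102,665.5073 / (3,478.8071 × 1.169642) = 25.23139.

25.23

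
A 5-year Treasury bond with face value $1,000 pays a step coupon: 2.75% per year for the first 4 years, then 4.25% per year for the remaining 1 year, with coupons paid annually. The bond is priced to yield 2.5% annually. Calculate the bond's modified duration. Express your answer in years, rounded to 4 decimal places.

Periodic yield y = 0.025. First find Macaulay duration:
  t   CF        PV=CF/(1+0.025)^t    t·PV
  1        27.50        26.8293        26.8293
  2        27.50        26.1749        52.3498
  3        27.50        25.5365        76.6095
  4        27.50        24.9136        99.6546
  5     1,042.50       921.4181     4,607.0905
  Σ                  1,024.8724     4,862.5336
P = 1,024.8724; Macaulay duration = 4,862.5336 / 1,024.8724 = 4.74453 years.
Modified duration = D_Mac / (1 + y) = 4.74453 / 1.025 = 4.62881 years.

4.6288 years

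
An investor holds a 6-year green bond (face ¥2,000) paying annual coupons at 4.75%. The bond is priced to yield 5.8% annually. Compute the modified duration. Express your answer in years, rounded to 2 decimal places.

Periodic yield y = 0.058. First find Macaulay duration:
  t   CF        PV=CF/(1+0.058)^t    t·PV
  1        95.00        89.7921        89.7921
  2        95.00        84.8696       169.7392
  3        95.00        80.2170       240.6511
  4        95.00        75.8195       303.2780
  5        95.00        71.6630       358.3152
  6     2,095.00     1,493.7228     8,962.3370
  Σ                  1,896.0841    10,124.1127
P = 1,896.0841; Macaulay duration = 10,124.1127 / 1,896.0841 = 5.33949 years.
Modified duration = D_Mac / (1 + y) = 5.33949 / 1.058 = 5.04677 years.

5.05 years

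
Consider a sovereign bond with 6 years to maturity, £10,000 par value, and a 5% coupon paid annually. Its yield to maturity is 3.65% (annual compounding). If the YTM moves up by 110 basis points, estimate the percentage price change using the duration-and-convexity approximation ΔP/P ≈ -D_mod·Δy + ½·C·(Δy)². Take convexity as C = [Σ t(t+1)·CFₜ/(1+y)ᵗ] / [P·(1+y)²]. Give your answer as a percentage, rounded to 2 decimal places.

With y = 0.0365:
  t   CF        PV=CF/(1+0.0365)^t    t·PV        t(t+1)·PV
  1       500.00       482.3927       482.3927         964.7853
  2       500.00       465.4054       930.8107       2,792.4322
  3       500.00       449.0163     1,347.0488       5,388.1953
  4       500.00       433.2043     1,732.8173       8,664.0864
  5       500.00       417.9492     2,089.7459      12,538.4752
  6    10,500.00     8,467.8559    50,807.1356     355,649.9491
  Σ                 10,715.8237    57,389.9510     385,997.9236
P = 10,715.8237; D_Mac = 5.35563 yrs; D_mod = 5.16703 yrs; C = 33.52901.
Duration effect: -5.16703 × (+0.011) = -0.056837
Convexity effect: 0.5 × 33.52901 × (0.011)² = +0.0020285
ΔP/P ≈ -0.056837 + 0.0020285 = -0.054809 = -5.4809%.

-5.48%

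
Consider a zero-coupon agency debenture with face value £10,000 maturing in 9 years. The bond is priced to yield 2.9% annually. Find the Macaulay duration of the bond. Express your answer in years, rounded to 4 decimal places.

9.0000 years

A zero-coupon bond has a single cash flow at maturity, so its Macaulay duration equals its maturity: 9 years.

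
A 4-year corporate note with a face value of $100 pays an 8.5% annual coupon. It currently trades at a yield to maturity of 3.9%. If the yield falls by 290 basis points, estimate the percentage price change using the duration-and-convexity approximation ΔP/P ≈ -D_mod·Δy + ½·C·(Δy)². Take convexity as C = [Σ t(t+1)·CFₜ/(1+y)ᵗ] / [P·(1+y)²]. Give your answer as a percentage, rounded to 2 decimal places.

+10.69%

With y = 0.039:
  t   CF        PV=CF/(1+0.039)^t    t·PV        t(t+1)·PV
  1         8.50         8.1809         8.1809          16.3619
  2         8.50         7.8739        15.7477          47.2432
  3         8.50         7.5783        22.7349          90.9397
  4       108.50        93.1038       372.4153       1,862.0766
  Σ                    116.7369       419.0789       2,016.6214
P = 116.7369; D_Mac = 3.58994 yrs; D_mod = 3.45519 yrs; C = 16.00239.
Duration effect: -3.45519 × (-0.029) = +0.100201
Convexity effect: 0.5 × 16.00239 × (-0.029)² = +0.0067290
ΔP/P ≈ +0.100201 + 0.0067290 = +0.106930 = +10.6930%.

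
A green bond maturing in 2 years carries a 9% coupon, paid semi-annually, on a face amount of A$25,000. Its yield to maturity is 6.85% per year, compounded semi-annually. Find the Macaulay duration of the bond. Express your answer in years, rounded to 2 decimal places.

1.88 years

Periodic yield y = 0.03425. Discount each cash flow and weight by its period:
  t   CF        PV=CF/(1+0.03425)^t    t·PV
  1     1,125.00     1,087.7447     1,087.7447
  2     1,125.00     1,051.7232     2,103.4464
  3     1,125.00     1,016.8946     3,050.6837
  4    26,125.00    22,832.5376    91,330.1503
  Σ                 25,988.9001    97,572.0252
Price P = Σ PV = 25,988.9001.
Macaulay duration = Σ(t·PV) / P = 97,572.0252 / 25,988.9001 = 3.75437 half-year periods.
In years: 3.75437 / 2 = 1.87719 years.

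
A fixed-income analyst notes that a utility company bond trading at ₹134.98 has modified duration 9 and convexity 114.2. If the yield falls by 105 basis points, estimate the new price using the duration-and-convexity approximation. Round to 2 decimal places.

Duration effect: -D_mod·Δy = -9 × (-0.0105) = +0.094500
Convexity effect: ½·C·(Δy)² = 0.5 × 114.2 × (-0.0105)² = +0.006295275
ΔP/P ≈ +0.094500 + 0.006295275 = +0.100795275
New price ≈ 134.98 × (1 + 0.100795275) = 148.5853462195.

₹148.59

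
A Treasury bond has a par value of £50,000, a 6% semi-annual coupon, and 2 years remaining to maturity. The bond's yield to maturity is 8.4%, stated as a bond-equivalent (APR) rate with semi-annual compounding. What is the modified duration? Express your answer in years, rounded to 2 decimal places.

1.84 years

Periodic yield y = 0.042. First find Macaulay duration:
  t   CF        PV=CF/(1+0.042)^t    t·PV
  1     1,500.00     1,439.5393     1,439.5393
  2     1,500.00     1,381.5157     2,763.0314
  3     1,500.00     1,325.8308     3,977.4924
  4    51,500.00    43,685.4037   174,741.6147
  Σ                 47,832.2895   182,921.6778
P = 47,832.2895; Macaulay duration = 182,921.6778 / 47,832.2895 = 3.82423 half-year periods = 1.91212 years.
Modified duration = D_Mac / (1 + y) = 1.91212 / 1.042 = 1.83504 years.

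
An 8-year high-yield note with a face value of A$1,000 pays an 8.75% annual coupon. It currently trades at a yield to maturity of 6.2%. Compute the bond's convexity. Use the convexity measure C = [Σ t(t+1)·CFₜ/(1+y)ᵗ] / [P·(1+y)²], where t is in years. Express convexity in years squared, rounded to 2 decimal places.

45.21

With y = 0.062:
  t   CF        PV=CF/(1+0.062)^t    t·PV        t(t+1)·PV
  1        87.50        82.3917        82.3917         164.7834
  2        87.50        77.5817       155.1633         465.4899
  3        87.50        73.0524       219.1572         876.6288
  4        87.50        68.7876       275.1503       1,375.7515
  5        87.50        64.7717       323.8586       1,943.1518
  6        87.50        60.9903       365.9420       2,561.5937
  7        87.50        57.4297       402.0078       3,216.0624
  8     1,087.50       672.0988     5,376.7905      48,391.1149
  Σ                  1,157.1039     7,200.4614      58,994.5764
P = 1,157.1039.
Convexity = Σ t(t+1)·PV / [P·(1+y)²] = 58,994.5764 / (1,157.1039 × 1.127844) = 45.20544.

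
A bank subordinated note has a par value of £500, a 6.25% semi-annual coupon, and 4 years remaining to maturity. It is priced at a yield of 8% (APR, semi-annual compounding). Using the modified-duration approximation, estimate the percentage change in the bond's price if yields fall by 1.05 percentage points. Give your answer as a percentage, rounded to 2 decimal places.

Periodic yield y = 0.04. Modified duration first:
  t   CF        PV=CF/(1+0.04)^t    t·PV
  1       15.625        15.0240        15.0240
  2       15.625        14.4462        28.8924
  3       15.625        13.8906        41.6717
  4       15.625        13.3563        53.4253
  5       15.625        12.8426        64.2131
  6       15.625        12.3487        74.0920
  7       15.625        11.8737        83.1160
  8      515.625       376.7621     3,014.0971
  Σ                    470.5442     3,374.5315
P = 470.5442; D_Mac = 7.17155 half-year periods = 3.58577 yrs; D_mod = 3.58577/(1+0.04) = 3.44786 yrs.
ΔP/P ≈ -D_mod · Δy = -3.44786 × (-0.0105) = +0.036203 = +3.6203%.

+3.62%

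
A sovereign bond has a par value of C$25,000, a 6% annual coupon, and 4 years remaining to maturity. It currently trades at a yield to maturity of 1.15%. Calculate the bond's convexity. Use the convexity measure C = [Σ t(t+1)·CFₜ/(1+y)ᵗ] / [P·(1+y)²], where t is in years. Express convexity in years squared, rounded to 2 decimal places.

With y = 0.0115:
  t   CF        PV=CF/(1+0.0115)^t    t·PV        t(t+1)·PV
  1     1,500.00     1,482.9461     1,482.9461       2,965.8922
  2     1,500.00     1,466.0861     2,932.1723       8,796.5168
  3     1,500.00     1,449.4178     4,348.2535      17,393.0139
  4    26,500.00    25,315.2561   101,261.0245     506,305.1223
  Σ                 29,713.7062   110,024.3963     535,460.5452
P = 29,713.7062.
Convexity = Σ t(t+1)·PV / [P·(1+y)²] = 535,460.5452 / (29,713.7062 × 1.023132) = 17.61322.

17.61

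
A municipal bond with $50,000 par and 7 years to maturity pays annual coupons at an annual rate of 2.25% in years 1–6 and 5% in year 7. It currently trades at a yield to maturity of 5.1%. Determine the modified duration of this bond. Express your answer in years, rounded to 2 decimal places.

Periodic yield y = 0.051. First find Macaulay duration:
  t   CF        PV=CF/(1+0.051)^t    t·PV
  1     1,125.00     1,070.4091     1,070.4091
  2     1,125.00     1,018.4673     2,036.9346
  3     1,125.00       969.0460     2,907.1379
  4     1,125.00       922.0228     3,688.0912
  5     1,125.00       877.2814     4,386.4072
  6     1,125.00       834.7112     5,008.2670
  7    52,500.00    37,062.9762   259,440.8337
  Σ                 42,754.9140   278,538.0807
P = 42,754.9140; Macaulay duration = 278,538.0807 / 42,754.9140 = 6.51476 years.
Modified duration = D_Mac / (1 + y) = 6.51476 / 1.051 = 6.19863 years.

6.20 years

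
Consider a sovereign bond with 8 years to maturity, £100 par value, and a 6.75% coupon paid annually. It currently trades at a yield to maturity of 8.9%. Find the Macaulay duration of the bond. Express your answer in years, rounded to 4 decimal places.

Periodic yield y = 0.089. Discount each cash flow and weight by its year:
  t   CF        PV=CF/(1+0.089)^t    t·PV
  1         6.75         6.1983         6.1983
  2         6.75         5.6918        11.3836
  3         6.75         5.2266        15.6798
  4         6.75         4.7995        19.1978
  5         6.75         4.4072        22.0361
  6         6.75         4.0470        24.2822
  7         6.75         3.7163        26.0140
  8       106.75        53.9691       431.7525
  Σ                     88.0558       556.5443
Price P = Σ PV = 88.0558.
Macaulay duration = Σ(t·PV) / P = 556.5443 / 88.0558 = 6.32036 years.

6.3204 years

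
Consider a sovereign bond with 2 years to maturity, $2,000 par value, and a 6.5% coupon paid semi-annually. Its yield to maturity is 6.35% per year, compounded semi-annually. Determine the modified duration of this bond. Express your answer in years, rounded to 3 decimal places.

1.849 years

Periodic yield y = 0.03175. First find Macaulay duration:
  t   CF        PV=CF/(1+0.03175)^t    t·PV
  1        65.00        62.9998        62.9998
  2        65.00        61.0611       122.1221
  3        65.00        59.1820       177.5461
  4     2,065.00     1,822.3095     7,289.2381
  Σ                  2,005.5524     7,651.9061
P = 2,005.5524; Macaulay duration = 7,651.9061 / 2,005.5524 = 3.81536 half-year periods = 1.90768 years.
Modified duration = D_Mac / (1 + y) = 1.90768 / 1.03175 = 1.84898 years.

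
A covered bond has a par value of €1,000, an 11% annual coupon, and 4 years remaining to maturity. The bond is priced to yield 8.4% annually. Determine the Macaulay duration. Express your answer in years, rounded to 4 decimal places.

Periodic yield y = 0.084. Discount each cash flow and weight by its year:
  t   CF        PV=CF/(1+0.084)^t    t·PV
  1       110.00       101.4760       101.4760
  2       110.00        93.6126       187.2251
  3       110.00        86.3584       259.0753
  4     1,110.00       803.9071     3,215.6283
  Σ                  1,085.3541     3,763.4048
Price P = Σ PV = 1,085.3541.
Macaulay duration = Σ(t·PV) / P = 3,763.4048 / 1,085.3541 = 3.46744 years.

3.4674 years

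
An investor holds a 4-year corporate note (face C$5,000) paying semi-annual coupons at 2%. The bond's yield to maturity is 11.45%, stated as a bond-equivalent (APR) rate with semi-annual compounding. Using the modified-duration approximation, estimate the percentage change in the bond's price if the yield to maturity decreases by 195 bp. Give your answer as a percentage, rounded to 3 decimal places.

Periodic yield y = 0.05725. Modified duration first:
  t   CF        PV=CF/(1+0.05725)^t    t·PV
  1        50.00        47.2925        47.2925
  2        50.00        44.7316        89.4632
  3        50.00        42.3094       126.9282
  4        50.00        40.0184       160.0734
  5        50.00        37.8514       189.2568
  6        50.00        35.8017       214.8103
  7        50.00        33.8631       237.0414
  8     5,050.00     3,234.9668    25,879.7344
  Σ                  3,516.8348    26,944.6003
P = 3,516.8348; D_Mac = 7.66161 half-year periods = 3.83080 yrs; D_mod = 3.83080/(1+0.05725) = 3.62337 yrs.
ΔP/P ≈ -D_mod · Δy = -3.62337 × (-0.0195) = +0.070656 = +7.0656%.

+7.066%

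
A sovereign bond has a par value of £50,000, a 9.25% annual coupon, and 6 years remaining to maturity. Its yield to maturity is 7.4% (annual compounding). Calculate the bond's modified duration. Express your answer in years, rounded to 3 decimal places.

Periodic yield y = 0.074. First find Macaulay duration:
  t   CF        PV=CF/(1+0.074)^t    t·PV
  1     4,625.00     4,306.3315     4,306.3315
  2     4,625.00     4,009.6196     8,019.2392
  3     4,625.00     3,733.3516    11,200.0548
  4     4,625.00     3,476.1188    13,904.4752
  5     4,625.00     3,236.6097    16,183.0485
  6    54,625.00    35,593.0957   213,558.5740
  Σ                 54,355.1269   267,171.7232
P = 54,355.1269; Macaulay duration = 267,171.7232 / 54,355.1269 = 4.91530 years.
Modified duration = D_Mac / (1 + y) = 4.91530 / 1.074 = 4.57663 years.

4.577 years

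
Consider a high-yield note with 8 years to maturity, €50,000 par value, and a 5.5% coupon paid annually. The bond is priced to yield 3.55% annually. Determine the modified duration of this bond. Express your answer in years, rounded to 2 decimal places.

6.54 years

Periodic yield y = 0.0355. First find Macaulay duration:
  t   CF        PV=CF/(1+0.0355)^t    t·PV
  1     2,750.00     2,655.7219     2,655.7219
  2     2,750.00     2,564.6759     5,129.3518
  3     2,750.00     2,476.7512     7,430.2536
  4     2,750.00     2,391.8409     9,567.3634
  5     2,750.00     2,309.8415    11,549.2074
  6     2,750.00     2,230.6533    13,383.9198
  7     2,750.00     2,154.1799    15,079.2594
  8    52,750.00    39,904.4784   319,235.8270
  Σ                 56,688.1429   384,030.9043
P = 56,688.1429; Macaulay duration = 384,030.9043 / 56,688.1429 = 6.77445 years.
Modified duration = D_Mac / (1 + y) = 6.77445 / 1.0355 = 6.54220 years.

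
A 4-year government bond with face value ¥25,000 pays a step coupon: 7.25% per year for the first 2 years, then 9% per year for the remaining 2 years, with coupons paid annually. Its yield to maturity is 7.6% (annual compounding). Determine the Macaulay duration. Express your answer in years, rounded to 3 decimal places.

3.606 years

Periodic yield y = 0.076. Discount each cash flow and weight by its year:
  t   CF        PV=CF/(1+0.076)^t    t·PV
  1     1,812.50     1,684.4796     1,684.4796
  2     1,812.50     1,565.5014     3,131.0029
  3     2,250.00     1,806.1163     5,418.3488
  4    27,250.00    20,329.0658    81,316.2631
  Σ                 25,385.1631    91,550.0944
Price P = Σ PV = 25,385.1631.
Macaulay duration = Σ(t·PV) / P = 91,550.0944 / 25,385.1631 = 3.60644 years.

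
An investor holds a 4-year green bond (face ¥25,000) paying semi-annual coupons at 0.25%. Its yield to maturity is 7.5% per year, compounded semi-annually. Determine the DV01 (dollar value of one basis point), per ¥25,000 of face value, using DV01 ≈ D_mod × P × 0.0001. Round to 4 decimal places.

¥7.2238

Periodic yield y = 0.0375.
  t   CF        PV=CF/(1+0.0375)^t    t·PV
  1        31.25        30.1205        30.1205
  2        31.25        29.0318        58.0636
  3        31.25        27.9824        83.9473
  4        31.25        26.9710       107.8841
  5        31.25        25.9962       129.9809
  6        31.25        25.0566       150.3393
  7        31.25        24.1509       169.0563
  8    25,031.25    18,645.6572   149,165.2573
  Σ                 18,834.9666   149,894.6494
P = 18,834.9666; D_Mac = 7.95832 half-year periods = 3.97916 yrs; D_mod = 3.83533 yrs.
DV01 ≈ 3.83533 × 18,834.9666 × 0.0001 = 7.223839.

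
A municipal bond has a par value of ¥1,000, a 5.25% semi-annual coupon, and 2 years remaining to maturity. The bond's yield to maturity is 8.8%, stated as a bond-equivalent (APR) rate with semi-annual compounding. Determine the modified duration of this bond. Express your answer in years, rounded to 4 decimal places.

Periodic yield y = 0.044. First find Macaulay duration:
  t   CF        PV=CF/(1+0.044)^t    t·PV
  1        26.25        25.1437        25.1437
  2        26.25        24.0840        48.1680
  3        26.25        23.0689        69.2068
  4     1,026.25       863.8755     3,455.5021
  Σ                    936.1721     3,598.0206
P = 936.1721; Macaulay duration = 3,598.0206 / 936.1721 = 3.84333 half-year periods = 1.92167 years.
Modified duration = D_Mac / (1 + y) = 1.92167 / 1.044 = 1.84068 years.

1.8407 years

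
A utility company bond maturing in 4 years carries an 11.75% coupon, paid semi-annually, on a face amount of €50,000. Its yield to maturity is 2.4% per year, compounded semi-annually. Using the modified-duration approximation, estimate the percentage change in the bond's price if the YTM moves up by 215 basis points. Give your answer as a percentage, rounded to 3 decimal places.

-7.253%

Periodic yield y = 0.012. Modified duration first:
  t   CF        PV=CF/(1+0.012)^t    t·PV
  1     2,937.50     2,902.6680     2,902.6680
  2     2,937.50     2,868.2490     5,736.4980
  3     2,937.50     2,834.2381     8,502.7144
  4     2,937.50     2,800.6306    11,202.5223
  5     2,937.50     2,767.4215    13,837.1076
  6     2,937.50     2,734.6062    16,407.6374
  7     2,937.50     2,702.1801    18,915.2605
  8    52,937.50    48,119.3030   384,954.4237
  Σ                 67,729.2965   462,458.8319
P = 67,729.2965; D_Mac = 6.82805 half-year periods = 3.41402 yrs; D_mod = 3.41402/(1+0.012) = 3.37354 yrs.
ΔP/P ≈ -D_mod · Δy = -3.37354 × (+0.0215) = -0.072531 = -7.2531%.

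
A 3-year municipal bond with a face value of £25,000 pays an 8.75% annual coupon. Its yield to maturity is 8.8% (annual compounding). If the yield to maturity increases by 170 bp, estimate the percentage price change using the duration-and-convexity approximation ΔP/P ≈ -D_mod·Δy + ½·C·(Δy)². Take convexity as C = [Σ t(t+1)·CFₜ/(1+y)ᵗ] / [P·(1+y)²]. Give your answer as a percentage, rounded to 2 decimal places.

With y = 0.088:
  t   CF        PV=CF/(1+0.088)^t    t·PV        t(t+1)·PV
  1     2,187.50     2,010.5699     2,010.5699       4,021.1397
  2     2,187.50     1,847.9502     3,695.9005      11,087.7014
  3    27,187.50    21,109.7256    63,329.1768     253,316.7073
  Σ                 24,968.2457    69,035.6471     268,425.5484
P = 24,968.2457; D_Mac = 2.76494 yrs; D_mod = 2.54130 yrs; C = 9.08193.
Duration effect: -2.54130 × (+0.017) = -0.043202
Convexity effect: 0.5 × 9.08193 × (0.017)² = +0.0013123
ΔP/P ≈ -0.043202 + 0.0013123 = -0.041890 = -4.1890%.

-4.19%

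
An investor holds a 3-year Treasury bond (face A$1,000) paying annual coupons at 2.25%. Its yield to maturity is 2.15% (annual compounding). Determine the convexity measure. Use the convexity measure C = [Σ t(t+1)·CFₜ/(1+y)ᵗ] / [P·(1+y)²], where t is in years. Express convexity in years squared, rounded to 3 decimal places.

11.166

With y = 0.0215:
  t   CF        PV=CF/(1+0.0215)^t    t·PV        t(t+1)·PV
  1        22.50        22.0264        22.0264          44.0529
  2        22.50        21.5628        43.1257         129.3770
  3     1,022.50       959.2862     2,877.8586      11,511.4346
  Σ                  1,002.8755     2,943.0107      11,684.8644
P = 1,002.8755.
Convexity = Σ t(t+1)·PV / [P·(1+y)²] = 11,684.8644 / (1,002.8755 × 1.043462) = 11.16606.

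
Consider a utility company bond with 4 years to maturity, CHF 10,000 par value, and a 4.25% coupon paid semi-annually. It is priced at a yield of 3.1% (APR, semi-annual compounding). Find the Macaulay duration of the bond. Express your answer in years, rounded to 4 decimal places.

Periodic yield y = 0.0155. Discount each cash flow and weight by its period:
  t   CF        PV=CF/(1+0.0155)^t    t·PV
  1       212.50       209.2565       209.2565
  2       212.50       206.0626       412.1251
  3       212.50       202.9173       608.7520
  4       212.50       199.8201       799.2805
  5       212.50       196.7702       983.8509
  6       212.50       193.7668     1,162.6008
  7       212.50       190.8093     1,335.6648
  8    10,212.50     9,030.1018    72,240.8146
  Σ                 10,429.5046    77,752.3453
Price P = Σ PV = 10,429.5046.
Macaulay duration = Σ(t·PV) / P = 77,752.3453 / 10,429.5046 = 7.45504 half-year periods.
In years: 7.45504 / 2 = 3.72752 years.

3.7275 years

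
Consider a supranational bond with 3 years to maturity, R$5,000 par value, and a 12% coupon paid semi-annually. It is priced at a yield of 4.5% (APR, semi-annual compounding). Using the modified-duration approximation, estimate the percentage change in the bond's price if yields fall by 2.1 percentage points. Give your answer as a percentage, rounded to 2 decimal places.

+5.43%

Periodic yield y = 0.0225. Modified duration first:
  t   CF        PV=CF/(1+0.0225)^t    t·PV
  1       300.00       293.3985       293.3985
  2       300.00       286.9423       573.8847
  3       300.00       280.6282       841.8846
  4       300.00       274.4530     1,097.8120
  5       300.00       268.4137     1,342.0685
  6     5,300.00     4,637.6286    27,825.7718
  Σ                  6,041.4644    31,974.8201
P = 6,041.4644; D_Mac = 5.29256 half-year periods = 2.64628 yrs; D_mod = 2.64628/(1+0.0225) = 2.58805 yrs.
ΔP/P ≈ -D_mod · Δy = -2.58805 × (-0.021) = +0.054349 = +5.4349%.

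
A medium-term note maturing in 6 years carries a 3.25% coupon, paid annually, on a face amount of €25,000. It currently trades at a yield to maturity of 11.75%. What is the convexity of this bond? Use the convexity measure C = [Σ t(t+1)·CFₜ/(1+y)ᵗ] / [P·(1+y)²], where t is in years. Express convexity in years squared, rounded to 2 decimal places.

29.33

With y = 0.1175:
  t   CF        PV=CF/(1+0.1175)^t    t·PV        t(t+1)·PV
  1       812.50       727.0694       727.0694       1,454.1387
  2       812.50       650.6213     1,301.2427       3,903.7281
  3       812.50       582.2115     1,746.6345       6,986.5379
  4       812.50       520.9946     2,083.9785      10,419.8925
  5       812.50       466.2144     2,331.0721      13,986.4329
  6    25,812.50    13,253.9363    79,523.6177     556,665.3236
  Σ                 16,201.0475    87,713.6148     593,416.0536
P = 16,201.0475.
Convexity = Σ t(t+1)·PV / [P·(1+y)²] = 593,416.0536 / (16,201.0475 × 1.248806) = 29.33061.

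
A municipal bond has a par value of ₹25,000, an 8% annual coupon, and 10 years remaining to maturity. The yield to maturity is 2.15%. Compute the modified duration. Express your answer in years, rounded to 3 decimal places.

7.645 years

Periodic yield y = 0.0215. First find Macaulay duration:
  t   CF        PV=CF/(1+0.0215)^t    t·PV
  1     2,000.00     1,957.9050     1,957.9050
  2     2,000.00     1,916.6961     3,833.3922
  3     2,000.00     1,876.3545     5,629.0634
  4     2,000.00     1,836.8619     7,347.4477
  5     2,000.00     1,798.2006     8,991.0031
  6     2,000.00     1,760.3530    10,562.1181
  7     2,000.00     1,723.3020    12,063.1142
  8     2,000.00     1,687.0309    13,496.2469
  9     2,000.00     1,651.5231    14,863.7080
  10   27,000.00    21,826.2967   218,262.9670
  Σ                 38,034.5238   297,006.9655
P = 38,034.5238; Macaulay duration = 297,006.9655 / 38,034.5238 = 7.80888 years.
Modified duration = D_Mac / (1 + y) = 7.80888 / 1.0215 = 7.64452 years.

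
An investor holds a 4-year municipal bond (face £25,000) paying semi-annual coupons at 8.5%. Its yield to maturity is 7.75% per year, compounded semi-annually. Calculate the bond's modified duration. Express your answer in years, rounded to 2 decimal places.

Periodic yield y = 0.03875. First find Macaulay duration:
  t   CF        PV=CF/(1+0.03875)^t    t·PV
  1     1,062.50     1,022.8640     1,022.8640
  2     1,062.50       984.7066     1,969.4133
  3     1,062.50       947.9727     2,843.9181
  4     1,062.50       912.6091     3,650.4364
  5     1,062.50       878.5647     4,392.8236
  6     1,062.50       845.7903     5,074.7420
  7     1,062.50       814.2386     5,699.6701
  8    26,062.50    19,227.7195   153,821.7560
  Σ                 25,634.4656   178,475.6235
P = 25,634.4656; Macaulay duration = 178,475.6235 / 25,634.4656 = 6.96233 half-year periods = 3.48117 years.
Modified duration = D_Mac / (1 + y) = 3.48117 / 1.03875 = 3.35130 years.

3.35 years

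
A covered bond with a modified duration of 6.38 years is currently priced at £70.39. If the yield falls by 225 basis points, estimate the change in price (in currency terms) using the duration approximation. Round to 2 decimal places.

Duration approximation: ΔP/P ≈ -D_mod · Δy = -6.38 × (-0.0225) = +0.143550.
ΔP ≈ 70.39 × (+0.143550) = +10.1044845.

+£10.10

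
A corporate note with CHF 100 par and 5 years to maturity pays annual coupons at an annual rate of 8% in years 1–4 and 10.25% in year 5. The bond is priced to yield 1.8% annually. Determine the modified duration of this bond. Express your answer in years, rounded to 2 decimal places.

4.33 years

Periodic yield y = 0.018. First find Macaulay duration:
  t   CF        PV=CF/(1+0.018)^t    t·PV
  1         8.00         7.8585         7.8585
  2         8.00         7.7196        15.4392
  3         8.00         7.5831        22.7493
  4         8.00         7.4490        29.7961
  5       110.25       100.8416       504.2080
  Σ                    131.4518       580.0511
P = 131.4518; Macaulay duration = 580.0511 / 131.4518 = 4.41265 years.
Modified duration = D_Mac / (1 + y) = 4.41265 / 1.018 = 4.33463 years.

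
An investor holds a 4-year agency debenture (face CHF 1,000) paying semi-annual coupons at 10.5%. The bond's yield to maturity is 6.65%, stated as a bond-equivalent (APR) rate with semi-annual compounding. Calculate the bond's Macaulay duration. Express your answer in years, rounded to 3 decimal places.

3.411 years

Periodic yield y = 0.03325. Discount each cash flow and weight by its period:
  t   CF        PV=CF/(1+0.03325)^t    t·PV
  1        52.50        50.8105        50.8105
  2        52.50        49.1755        98.3509
  3        52.50        47.5930       142.7790
  4        52.50        46.0615       184.2458
  5        52.50        44.5792       222.8960
  6        52.50        43.1446       258.8678
  7        52.50        41.7562       292.2937
  8     1,052.50       810.1749     6,481.3993
  Σ                  1,133.2955     7,731.6431
Price P = Σ PV = 1,133.2955.
Macaulay duration = Σ(t·PV) / P = 7,731.6431 / 1,133.2955 = 6.82227 half-year periods.
In years: 6.82227 / 2 = 3.41113 years.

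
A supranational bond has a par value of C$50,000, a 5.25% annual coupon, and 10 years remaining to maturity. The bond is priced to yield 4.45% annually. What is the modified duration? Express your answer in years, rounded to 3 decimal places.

Periodic yield y = 0.0445. First find Macaulay duration:
  t   CF        PV=CF/(1+0.0445)^t    t·PV
  1     2,625.00     2,513.1642     2,513.1642
  2     2,625.00     2,406.0931     4,812.1861
  3     2,625.00     2,303.5836     6,910.7507
  4     2,625.00     2,205.4414     8,821.7658
  5     2,625.00     2,111.4806    10,557.4028
  6     2,625.00     2,021.5228    12,129.1367
  7     2,625.00     1,935.3976    13,547.7832
  8     2,625.00     1,852.9417    14,823.5335
  9     2,625.00     1,773.9987    15,965.9887
  10   52,625.00    34,049.2591   340,492.5905
  Σ                 53,172.8827   430,574.3023
P = 53,172.8827; Macaulay duration = 430,574.3023 / 53,172.8827 = 8.09763 years.
Modified duration = D_Mac / (1 + y) = 8.09763 / 1.0445 = 7.75264 years.

7.753 years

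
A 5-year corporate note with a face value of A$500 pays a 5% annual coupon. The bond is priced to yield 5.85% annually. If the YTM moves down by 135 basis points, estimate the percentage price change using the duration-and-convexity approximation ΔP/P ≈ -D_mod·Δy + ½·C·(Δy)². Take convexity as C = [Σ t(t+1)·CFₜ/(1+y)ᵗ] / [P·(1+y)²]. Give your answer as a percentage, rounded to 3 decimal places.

+6.000%

With y = 0.0585:
  t   CF        PV=CF/(1+0.0585)^t    t·PV        t(t+1)·PV
  1        25.00        23.6183        23.6183          47.2367
  2        25.00        22.3130        44.6260         133.8781
  3        25.00        21.0798        63.2395         252.9581
  4        25.00        19.9148        79.6593         398.2966
  5       525.00       395.0981     1,975.4907      11,852.9444
  Σ                    482.0242     2,186.6339      12,685.3138
P = 482.0242; D_Mac = 4.53636 yrs; D_mod = 4.28565 yrs; C = 23.48825.
Duration effect: -4.28565 × (-0.0135) = +0.057856
Convexity effect: 0.5 × 23.48825 × (-0.0135)² = +0.0021404
ΔP/P ≈ +0.057856 + 0.0021404 = +0.059997 = +5.9997%.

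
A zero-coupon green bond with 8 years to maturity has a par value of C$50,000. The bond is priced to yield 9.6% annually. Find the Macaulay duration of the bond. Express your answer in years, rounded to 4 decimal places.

8.0000 years

A zero-coupon bond has a single cash flow at maturity, so its Macaulay duration equals its maturity: 8 years.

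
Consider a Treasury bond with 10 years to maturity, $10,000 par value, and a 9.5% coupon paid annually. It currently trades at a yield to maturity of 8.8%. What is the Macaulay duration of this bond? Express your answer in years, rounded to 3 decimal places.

Periodic yield y = 0.088. Discount each cash flow and weight by its year:
  t   CF        PV=CF/(1+0.088)^t    t·PV
  1       950.00       873.1618       873.1618
  2       950.00       802.5384     1,605.0768
  3       950.00       737.6272     2,212.8816
  4       950.00       677.9662     2,711.8647
  5       950.00       623.1307     3,115.6534
  6       950.00       572.7304     3,436.3824
  7       950.00       526.4066     3,684.8463
  8       950.00       483.8296     3,870.6369
  9       950.00       444.6963     4,002.2670
  10   10,950.00     4,711.1308    47,111.3084
  Σ                 10,453.2180    72,624.0791
Price P = Σ PV = 10,453.2180.
Macaulay duration = Σ(t·PV) / P = 72,624.0791 / 10,453.2180 = 6.94753 years.

6.948 years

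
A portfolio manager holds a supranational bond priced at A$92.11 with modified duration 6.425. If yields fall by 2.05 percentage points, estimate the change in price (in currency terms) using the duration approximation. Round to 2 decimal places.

Duration approximation: ΔP/P ≈ -D_mod · Δy = -6.425 × (-0.0205) = +0.1317125.
ΔP ≈ 92.11 × (+0.1317125) = +12.132038375.

+A$12.13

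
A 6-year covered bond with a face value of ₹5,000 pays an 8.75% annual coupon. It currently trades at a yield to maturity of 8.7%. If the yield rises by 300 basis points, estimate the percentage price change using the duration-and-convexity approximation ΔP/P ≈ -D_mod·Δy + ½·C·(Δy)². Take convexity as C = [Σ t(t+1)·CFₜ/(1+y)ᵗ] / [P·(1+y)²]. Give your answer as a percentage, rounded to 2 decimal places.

With y = 0.087:
  t   CF        PV=CF/(1+0.087)^t    t·PV        t(t+1)·PV
  1       437.50       402.4839       402.4839         804.9678
  2       437.50       370.2704       740.5408       2,221.6223
  3       437.50       340.6351     1,021.9054       4,087.6215
  4       437.50       313.3718     1,253.4871       6,267.4356
  5       437.50       288.2905     1,441.4525       8,648.7151
  6     5,437.50     3,296.2641    19,777.5848     138,443.0938
  Σ                  5,011.3158    24,637.4545     160,473.4560
P = 5,011.3158; D_Mac = 4.91636 yrs; D_mod = 4.52287 yrs; C = 27.10144.
Duration effect: -4.52287 × (+0.03) = -0.135686
Convexity effect: 0.5 × 27.10144 × (0.03)² = +0.0121956
ΔP/P ≈ -0.135686 + 0.0121956 = -0.123491 = -12.3491%.

-12.35%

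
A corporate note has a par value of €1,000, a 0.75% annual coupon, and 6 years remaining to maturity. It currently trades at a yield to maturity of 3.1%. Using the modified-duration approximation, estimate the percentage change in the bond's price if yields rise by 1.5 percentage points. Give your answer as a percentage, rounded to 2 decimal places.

Periodic yield y = 0.031. Modified duration first:
  t   CF        PV=CF/(1+0.031)^t    t·PV
  1         7.50         7.2745         7.2745
  2         7.50         7.0558        14.1115
  3         7.50         6.8436        20.5308
  4         7.50         6.6378        26.5513
  5         7.50         6.4383        32.1913
  6     1,007.50       838.8669     5,033.2015
  Σ                    873.1169     5,133.8609
P = 873.1169; D_Mac = 5.87992 yrs; D_mod = 5.87992/(1+0.031) = 5.70313 yrs.
ΔP/P ≈ -D_mod · Δy = -5.70313 × (+0.015) = -0.085547 = -8.5547%.

-8.55%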